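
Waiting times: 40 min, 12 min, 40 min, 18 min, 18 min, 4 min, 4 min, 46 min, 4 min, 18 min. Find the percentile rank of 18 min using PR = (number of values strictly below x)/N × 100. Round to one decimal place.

N = 10.
Strictly below 18: 4. Equal to 18: 3.
PR = 4/10 × 100 = 40.0

40.0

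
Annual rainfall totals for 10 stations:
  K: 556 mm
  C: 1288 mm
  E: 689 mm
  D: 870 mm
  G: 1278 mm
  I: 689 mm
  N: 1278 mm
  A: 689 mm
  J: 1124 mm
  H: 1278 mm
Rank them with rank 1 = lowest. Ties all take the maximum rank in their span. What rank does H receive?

9

Sorted (ascending): 556, 689, 689, 689, 870, 1124, 1278, 1278, 1278, 1288
The 3 values of 689 occupy positions 2–4 → each gets rank 4.
The 3 values of 1278 occupy positions 7–9 → each gets rank 9.
H has value 1278 mm → rank 9.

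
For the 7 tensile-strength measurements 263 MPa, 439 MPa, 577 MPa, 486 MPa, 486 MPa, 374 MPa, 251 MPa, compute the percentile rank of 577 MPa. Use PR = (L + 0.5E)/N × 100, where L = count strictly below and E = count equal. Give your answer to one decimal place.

92.9

N = 7.
Strictly below 577: 6. Equal to 577: 1.
PR = (6 + 0.5·1)/7 × 100 = 92.9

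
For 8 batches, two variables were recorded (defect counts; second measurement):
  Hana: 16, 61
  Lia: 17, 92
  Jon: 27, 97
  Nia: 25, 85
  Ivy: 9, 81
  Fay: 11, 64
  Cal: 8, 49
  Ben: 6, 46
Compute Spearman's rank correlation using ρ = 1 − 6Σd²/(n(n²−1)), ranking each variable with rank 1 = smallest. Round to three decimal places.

0.881

Ranks of variable 1: 5, 6, 8, 7, 3, 4, 2, 1
Ranks of variable 2: 3, 7, 8, 6, 5, 4, 2, 1
d = r₁ − r₂: 2, -1, 0, 1, -2, 0, 0, 0
d²: 4, 1, 0, 1, 4, 0, 0, 0; Σd² = 10
ρ = 1 − 6·10/(8·63) = 1 − 60/504 = 0.881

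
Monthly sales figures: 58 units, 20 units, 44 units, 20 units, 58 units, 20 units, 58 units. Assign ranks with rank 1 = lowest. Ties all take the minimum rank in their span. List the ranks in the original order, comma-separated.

Sorted (ascending): 20, 20, 20, 44, 58, 58, 58
The 3 values of 20 occupy positions 1–3 → each gets rank 1.
The 3 values of 58 occupy positions 5–7 → each gets rank 5.

5, 1, 4, 1, 5, 1, 5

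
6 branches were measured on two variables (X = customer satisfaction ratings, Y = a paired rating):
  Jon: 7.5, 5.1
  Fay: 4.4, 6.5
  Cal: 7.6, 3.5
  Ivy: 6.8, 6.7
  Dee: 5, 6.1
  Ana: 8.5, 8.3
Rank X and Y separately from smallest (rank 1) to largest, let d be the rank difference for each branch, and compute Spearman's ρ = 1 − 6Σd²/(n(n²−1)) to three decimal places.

Ranks of variable 1: 4, 1, 5, 3, 2, 6
Ranks of variable 2: 2, 4, 1, 5, 3, 6
d = r₁ − r₂: 2, -3, 4, -2, -1, 0
d²: 4, 9, 16, 4, 1, 0; Σd² = 34
ρ = 1 − 6·34/(6·35) = 1 − 204/210 = 0.029

0.029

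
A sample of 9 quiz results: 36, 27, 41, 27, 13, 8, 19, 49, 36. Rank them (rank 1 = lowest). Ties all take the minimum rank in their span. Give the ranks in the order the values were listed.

Sorted (ascending): 8, 13, 19, 27, 27, 36, 36, 41, 49
The 2 values of 27 occupy positions 4–5 → each gets rank 4.
The 2 values of 36 occupy positions 6–7 → each gets rank 6.

6, 4, 8, 4, 2, 1, 3, 9, 6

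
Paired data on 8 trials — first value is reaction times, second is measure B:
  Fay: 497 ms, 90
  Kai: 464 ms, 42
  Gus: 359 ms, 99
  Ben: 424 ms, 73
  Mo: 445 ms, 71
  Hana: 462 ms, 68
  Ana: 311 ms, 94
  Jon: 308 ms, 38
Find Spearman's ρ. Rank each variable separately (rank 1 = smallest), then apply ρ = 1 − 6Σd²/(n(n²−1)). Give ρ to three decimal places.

-0.071

Ranks of variable 1: 8, 7, 3, 4, 5, 6, 2, 1
Ranks of variable 2: 6, 2, 8, 5, 4, 3, 7, 1
d = r₁ − r₂: 2, 5, -5, -1, 1, 3, -5, 0
d²: 4, 25, 25, 1, 1, 9, 25, 0; Σd² = 90
ρ = 1 − 6·90/(8·63) = 1 − 540/504 = -0.071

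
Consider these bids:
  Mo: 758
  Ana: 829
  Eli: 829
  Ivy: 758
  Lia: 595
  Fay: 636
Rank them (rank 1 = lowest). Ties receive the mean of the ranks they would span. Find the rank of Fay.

2

Sorted (ascending): 595, 636, 758, 758, 829, 829
The 2 values of 758 occupy positions 3–4 → average rank (3+4)/2 = 3.5.
The 2 values of 829 occupy positions 5–6 → average rank (5+6)/2 = 5.5.
Fay has value 636 → rank 2.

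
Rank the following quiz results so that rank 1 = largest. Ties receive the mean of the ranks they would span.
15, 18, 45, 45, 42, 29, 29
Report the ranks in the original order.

Sorted (descending): 45, 45, 42, 29, 29, 18, 15
The 2 values of 45 occupy positions 1–2 → average rank (1+2)/2 = 1.5.
The 2 values of 29 occupy positions 4–5 → average rank (4+5)/2 = 4.5.

7, 6, 1.5, 1.5, 3, 4.5, 4.5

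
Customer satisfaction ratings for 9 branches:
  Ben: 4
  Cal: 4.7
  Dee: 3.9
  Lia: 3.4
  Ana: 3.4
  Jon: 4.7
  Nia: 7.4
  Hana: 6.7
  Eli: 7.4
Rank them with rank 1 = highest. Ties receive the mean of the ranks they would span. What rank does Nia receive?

1.5

Sorted (descending): 7.4, 7.4, 6.7, 4.7, 4.7, 4, 3.9, 3.4, 3.4
The 2 values of 7.4 occupy positions 1–2 → average rank (1+2)/2 = 1.5.
The 2 values of 4.7 occupy positions 4–5 → average rank (4+5)/2 = 4.5.
The 2 values of 3.4 occupy positions 8–9 → average rank (8+9)/2 = 8.5.
Nia has value 7.4 → rank 1.5.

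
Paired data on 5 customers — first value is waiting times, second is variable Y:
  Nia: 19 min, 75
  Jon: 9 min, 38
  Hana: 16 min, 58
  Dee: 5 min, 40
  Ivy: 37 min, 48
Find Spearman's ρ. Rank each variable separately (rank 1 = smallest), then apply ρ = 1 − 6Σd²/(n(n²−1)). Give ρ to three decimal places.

Ranks of variable 1: 4, 2, 3, 1, 5
Ranks of variable 2: 5, 1, 4, 2, 3
d = r₁ − r₂: -1, 1, -1, -1, 2
d²: 1, 1, 1, 1, 4; Σd² = 8
ρ = 1 − 6·8/(5·24) = 1 − 48/120 = 0.600

0.600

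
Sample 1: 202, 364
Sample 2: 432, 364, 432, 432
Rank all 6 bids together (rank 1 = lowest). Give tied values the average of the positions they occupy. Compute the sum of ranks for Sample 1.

3.5

Sorted (ascending): 202, 364, 364, 432, 432, 432
The 2 values of 364 occupy positions 2–3 → average rank (2+3)/2 = 2.5.
The 3 values of 432 occupy positions 4–6 → average rank 5.
Sample 1 values → pooled ranks: 202→1, 364→2.5
Rank sum = 1 + 2.5 = 3.5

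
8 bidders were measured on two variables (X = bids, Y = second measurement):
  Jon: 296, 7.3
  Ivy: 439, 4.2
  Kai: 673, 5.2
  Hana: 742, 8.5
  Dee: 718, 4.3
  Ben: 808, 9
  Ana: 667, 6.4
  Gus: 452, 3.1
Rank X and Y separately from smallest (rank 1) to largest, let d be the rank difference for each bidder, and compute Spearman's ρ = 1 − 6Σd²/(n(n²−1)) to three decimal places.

0.524

Ranks of variable 1: 1, 2, 5, 7, 6, 8, 4, 3
Ranks of variable 2: 6, 2, 4, 7, 3, 8, 5, 1
d = r₁ − r₂: -5, 0, 1, 0, 3, 0, -1, 2
d²: 25, 0, 1, 0, 9, 0, 1, 4; Σd² = 40
ρ = 1 − 6·40/(8·63) = 1 − 240/504 = 0.524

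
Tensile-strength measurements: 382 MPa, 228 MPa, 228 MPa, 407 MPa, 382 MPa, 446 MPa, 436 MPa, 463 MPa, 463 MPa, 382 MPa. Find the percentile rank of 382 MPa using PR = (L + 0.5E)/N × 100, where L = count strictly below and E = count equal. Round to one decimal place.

35.0

N = 10.
Strictly below 382: 2. Equal to 382: 3.
PR = (2 + 0.5·3)/10 × 100 = 35.0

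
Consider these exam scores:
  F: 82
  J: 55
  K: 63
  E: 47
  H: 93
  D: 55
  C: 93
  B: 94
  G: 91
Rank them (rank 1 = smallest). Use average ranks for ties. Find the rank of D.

2.5

Sorted (ascending): 47, 55, 55, 63, 82, 91, 93, 93, 94
The 2 values of 55 occupy positions 2–3 → average rank (2+3)/2 = 2.5.
The 2 values of 93 occupy positions 7–8 → average rank (7+8)/2 = 7.5.
D has value 55 → rank 2.5.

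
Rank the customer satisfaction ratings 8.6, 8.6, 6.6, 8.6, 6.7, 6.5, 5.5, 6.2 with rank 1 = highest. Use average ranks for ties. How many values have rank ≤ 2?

3

Sorted (descending): 8.6, 8.6, 8.6, 6.7, 6.6, 6.5, 6.2, 5.5
The 3 values of 8.6 occupy positions 1–3 → average rank 2.
Ranks ≤ 2: {2, 2, 2} → 3 values.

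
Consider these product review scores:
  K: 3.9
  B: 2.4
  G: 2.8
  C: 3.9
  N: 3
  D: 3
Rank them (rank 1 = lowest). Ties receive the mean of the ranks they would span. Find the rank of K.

Sorted (ascending): 2.4, 2.8, 3, 3, 3.9, 3.9
The 2 values of 3 occupy positions 3–4 → average rank (3+4)/2 = 3.5.
The 2 values of 3.9 occupy positions 5–6 → average rank (5+6)/2 = 5.5.
K has value 3.9 → rank 5.5.

5.5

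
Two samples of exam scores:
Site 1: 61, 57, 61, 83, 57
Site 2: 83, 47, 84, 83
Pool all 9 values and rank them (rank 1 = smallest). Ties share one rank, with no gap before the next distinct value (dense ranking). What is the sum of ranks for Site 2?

14

Sorted (ascending): 47, 57, 57, 61, 61, 83, 83, 83, 84
The 2 values of 57 share dense rank 2.
The 2 values of 61 share dense rank 3.
The 3 values of 83 share dense rank 4.
Remaining distinct values take the next consecutive integers.
Site 2 values → pooled ranks: 83→4, 47→1, 84→5, 83→4
Rank sum = 4 + 1 + 5 + 4 = 14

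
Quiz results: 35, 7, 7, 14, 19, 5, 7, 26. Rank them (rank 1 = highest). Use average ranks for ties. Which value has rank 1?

Sorted (descending): 35, 26, 19, 14, 7, 7, 7, 5
The 3 values of 7 occupy positions 5–7 → average rank 6.
Rank 1 → value 35.

35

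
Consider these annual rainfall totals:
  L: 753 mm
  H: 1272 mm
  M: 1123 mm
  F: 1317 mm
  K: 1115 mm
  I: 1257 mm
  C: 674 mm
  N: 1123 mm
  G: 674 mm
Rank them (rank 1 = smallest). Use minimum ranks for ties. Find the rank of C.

1

Sorted (ascending): 674, 674, 753, 1115, 1123, 1123, 1257, 1272, 1317
The 2 values of 674 occupy positions 1–2 → each gets rank 1.
The 2 values of 1123 occupy positions 5–6 → each gets rank 5.
C has value 674 mm → rank 1.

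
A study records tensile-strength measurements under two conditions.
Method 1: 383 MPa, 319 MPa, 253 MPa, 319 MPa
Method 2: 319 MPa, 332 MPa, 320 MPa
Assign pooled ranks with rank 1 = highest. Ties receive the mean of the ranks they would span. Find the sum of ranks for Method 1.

Sorted (descending): 383, 332, 320, 319, 319, 319, 253
The 3 values of 319 occupy positions 4–6 → average rank 5.
Method 1 values → pooled ranks: 383→1, 319→5, 253→7, 319→5
Rank sum = 1 + 5 + 7 + 5 = 18

18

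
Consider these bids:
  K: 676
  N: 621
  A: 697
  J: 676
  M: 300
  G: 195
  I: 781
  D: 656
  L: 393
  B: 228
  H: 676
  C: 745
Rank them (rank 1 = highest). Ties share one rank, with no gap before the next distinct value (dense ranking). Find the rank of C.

2

Sorted (descending): 781, 745, 697, 676, 676, 676, 656, 621, 393, 300, 228, 195
The 3 values of 676 share dense rank 4.
Remaining distinct values take the next consecutive integers.
C has value 745 → rank 2.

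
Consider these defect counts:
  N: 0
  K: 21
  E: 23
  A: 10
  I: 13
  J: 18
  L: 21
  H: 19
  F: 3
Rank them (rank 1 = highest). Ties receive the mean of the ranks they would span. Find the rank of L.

2.5

Sorted (descending): 23, 21, 21, 19, 18, 13, 10, 3, 0
The 2 values of 21 occupy positions 2–3 → average rank (2+3)/2 = 2.5.
L has value 21 → rank 2.5.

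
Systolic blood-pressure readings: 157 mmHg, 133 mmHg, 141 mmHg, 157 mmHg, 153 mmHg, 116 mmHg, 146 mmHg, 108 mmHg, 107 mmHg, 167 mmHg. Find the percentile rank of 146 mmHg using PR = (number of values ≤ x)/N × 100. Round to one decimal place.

60.0

N = 10.
Strictly below 146: 5. Equal to 146: 1.
PR = 6/10 × 100 = 60.0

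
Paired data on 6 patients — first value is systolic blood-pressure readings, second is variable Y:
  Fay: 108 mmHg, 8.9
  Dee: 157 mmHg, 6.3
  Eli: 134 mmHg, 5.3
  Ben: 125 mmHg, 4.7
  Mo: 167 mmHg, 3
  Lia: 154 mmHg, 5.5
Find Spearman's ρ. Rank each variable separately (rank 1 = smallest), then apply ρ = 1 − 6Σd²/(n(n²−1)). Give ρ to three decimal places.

Ranks of variable 1: 1, 5, 3, 2, 6, 4
Ranks of variable 2: 6, 5, 3, 2, 1, 4
d = r₁ − r₂: -5, 0, 0, 0, 5, 0
d²: 25, 0, 0, 0, 25, 0; Σd² = 50
ρ = 1 − 6·50/(6·35) = 1 − 300/210 = -0.429

-0.429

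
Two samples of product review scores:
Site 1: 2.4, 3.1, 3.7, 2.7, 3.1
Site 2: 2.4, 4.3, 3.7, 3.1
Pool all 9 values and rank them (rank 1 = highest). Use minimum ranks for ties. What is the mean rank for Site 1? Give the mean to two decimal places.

5.00

Sorted (descending): 4.3, 3.7, 3.7, 3.1, 3.1, 3.1, 2.7, 2.4, 2.4
The 2 values of 3.7 occupy positions 2–3 → each gets rank 2.
The 3 values of 3.1 occupy positions 4–6 → each gets rank 4.
The 2 values of 2.4 occupy positions 8–9 → each gets rank 8.
Site 1 values → pooled ranks: 2.4→8, 3.1→4, 3.7→2, 2.7→7, 3.1→4
Mean rank = (8 + 4 + 2 + 7 + 4) / 5 = 5.00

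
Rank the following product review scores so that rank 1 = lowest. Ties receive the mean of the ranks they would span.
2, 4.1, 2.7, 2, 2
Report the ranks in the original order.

Sorted (ascending): 2, 2, 2, 2.7, 4.1
The 3 values of 2 occupy positions 1–3 → average rank 2.

2, 5, 4, 2, 2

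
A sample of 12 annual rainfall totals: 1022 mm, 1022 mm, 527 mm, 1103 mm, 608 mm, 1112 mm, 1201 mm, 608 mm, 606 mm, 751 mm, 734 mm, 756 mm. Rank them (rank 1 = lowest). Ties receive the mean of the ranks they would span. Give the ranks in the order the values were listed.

Sorted (ascending): 527, 606, 608, 608, 734, 751, 756, 1022, 1022, 1103, 1112, 1201
The 2 values of 608 occupy positions 3–4 → average rank (3+4)/2 = 3.5.
The 2 values of 1022 occupy positions 8–9 → average rank (8+9)/2 = 8.5.

8.5, 8.5, 1, 10, 3.5, 11, 12, 3.5, 2, 6, 5, 7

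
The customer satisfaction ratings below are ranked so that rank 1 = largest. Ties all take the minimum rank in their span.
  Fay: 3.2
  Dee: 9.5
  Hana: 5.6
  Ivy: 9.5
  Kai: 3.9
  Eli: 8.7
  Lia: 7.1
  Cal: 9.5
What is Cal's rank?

Sorted (descending): 9.5, 9.5, 9.5, 8.7, 7.1, 5.6, 3.9, 3.2
The 3 values of 9.5 occupy positions 1–3 → each gets rank 1.
Cal has value 9.5 → rank 1.

1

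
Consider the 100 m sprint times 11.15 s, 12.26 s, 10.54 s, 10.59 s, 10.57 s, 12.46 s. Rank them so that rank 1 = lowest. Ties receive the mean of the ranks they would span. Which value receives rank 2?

Sorted (ascending): 10.54, 10.57, 10.59, 11.15, 12.26, 12.46
No ties — each value takes its position as its rank.
Rank 2 → value 10.57.

10.57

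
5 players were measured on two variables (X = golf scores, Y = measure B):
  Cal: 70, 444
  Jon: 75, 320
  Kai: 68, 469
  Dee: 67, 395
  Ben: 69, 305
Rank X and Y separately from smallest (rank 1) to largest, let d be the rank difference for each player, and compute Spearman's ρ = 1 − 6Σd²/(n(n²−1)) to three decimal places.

Ranks of variable 1: 4, 5, 2, 1, 3
Ranks of variable 2: 4, 2, 5, 3, 1
d = r₁ − r₂: 0, 3, -3, -2, 2
d²: 0, 9, 9, 4, 4; Σd² = 26
ρ = 1 − 6·26/(5·24) = 1 − 156/120 = -0.300

-0.300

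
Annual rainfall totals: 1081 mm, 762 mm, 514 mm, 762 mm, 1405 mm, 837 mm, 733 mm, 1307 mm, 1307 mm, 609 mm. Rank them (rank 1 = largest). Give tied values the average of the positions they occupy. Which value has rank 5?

Sorted (descending): 1405, 1307, 1307, 1081, 837, 762, 762, 733, 609, 514
The 2 values of 1307 occupy positions 2–3 → average rank (2+3)/2 = 2.5.
The 2 values of 762 occupy positions 6–7 → average rank (6+7)/2 = 6.5.
Rank 5 → value 837.

837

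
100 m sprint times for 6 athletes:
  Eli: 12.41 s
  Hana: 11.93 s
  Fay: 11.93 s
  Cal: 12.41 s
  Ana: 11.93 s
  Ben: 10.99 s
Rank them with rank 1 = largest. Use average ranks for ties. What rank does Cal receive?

Sorted (descending): 12.41, 12.41, 11.93, 11.93, 11.93, 10.99
The 2 values of 12.41 occupy positions 1–2 → average rank (1+2)/2 = 1.5.
The 3 values of 11.93 occupy positions 3–5 → average rank 4.
Cal has value 12.41 s → rank 1.5.

1.5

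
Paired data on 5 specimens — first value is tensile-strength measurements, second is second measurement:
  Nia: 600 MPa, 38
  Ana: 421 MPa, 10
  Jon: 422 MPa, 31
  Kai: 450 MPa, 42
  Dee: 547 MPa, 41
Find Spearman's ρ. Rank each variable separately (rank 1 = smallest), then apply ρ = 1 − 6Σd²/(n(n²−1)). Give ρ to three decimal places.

Ranks of variable 1: 5, 1, 2, 3, 4
Ranks of variable 2: 3, 1, 2, 5, 4
d = r₁ − r₂: 2, 0, 0, -2, 0
d²: 4, 0, 0, 4, 0; Σd² = 8
ρ = 1 − 6·8/(5·24) = 1 − 48/120 = 0.600

0.600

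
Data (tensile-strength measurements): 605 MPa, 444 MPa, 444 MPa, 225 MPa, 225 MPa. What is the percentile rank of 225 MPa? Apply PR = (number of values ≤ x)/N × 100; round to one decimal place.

N = 5.
Strictly below 225: 0. Equal to 225: 2.
PR = 2/5 × 100 = 40.0

40.0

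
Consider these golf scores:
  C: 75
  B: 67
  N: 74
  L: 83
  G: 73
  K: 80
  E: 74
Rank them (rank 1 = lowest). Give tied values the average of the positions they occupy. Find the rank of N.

3.5

Sorted (ascending): 67, 73, 74, 74, 75, 80, 83
The 2 values of 74 occupy positions 3–4 → average rank (3+4)/2 = 3.5.
N has value 74 → rank 3.5.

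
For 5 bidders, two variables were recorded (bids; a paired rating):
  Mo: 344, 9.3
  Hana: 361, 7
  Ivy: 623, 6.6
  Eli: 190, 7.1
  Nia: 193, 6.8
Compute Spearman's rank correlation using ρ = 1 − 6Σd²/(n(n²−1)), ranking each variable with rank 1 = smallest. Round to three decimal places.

-0.500

Ranks of variable 1: 3, 4, 5, 1, 2
Ranks of variable 2: 5, 3, 1, 4, 2
d = r₁ − r₂: -2, 1, 4, -3, 0
d²: 4, 1, 16, 9, 0; Σd² = 30
ρ = 1 − 6·30/(5·24) = 1 − 180/120 = -0.500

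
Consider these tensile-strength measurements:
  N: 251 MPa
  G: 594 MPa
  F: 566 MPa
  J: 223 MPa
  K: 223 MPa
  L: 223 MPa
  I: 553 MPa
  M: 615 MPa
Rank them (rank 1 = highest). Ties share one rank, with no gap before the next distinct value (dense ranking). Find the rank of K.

6

Sorted (descending): 615, 594, 566, 553, 251, 223, 223, 223
The 3 values of 223 share dense rank 6.
Remaining distinct values take the next consecutive integers.
K has value 223 MPa → rank 6.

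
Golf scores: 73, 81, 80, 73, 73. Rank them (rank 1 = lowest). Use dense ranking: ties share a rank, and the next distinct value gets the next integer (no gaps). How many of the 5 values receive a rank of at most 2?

Sorted (ascending): 73, 73, 73, 80, 81
The 3 values of 73 share dense rank 1.
Remaining distinct values take the next consecutive integers.
Ranks ≤ 2: {1, 1, 1, 2} → 4 values.

4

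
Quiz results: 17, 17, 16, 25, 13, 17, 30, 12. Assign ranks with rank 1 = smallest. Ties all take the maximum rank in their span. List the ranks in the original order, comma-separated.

6, 6, 3, 7, 2, 6, 8, 1

Sorted (ascending): 12, 13, 16, 17, 17, 17, 25, 30
The 3 values of 17 occupy positions 4–6 → each gets rank 6.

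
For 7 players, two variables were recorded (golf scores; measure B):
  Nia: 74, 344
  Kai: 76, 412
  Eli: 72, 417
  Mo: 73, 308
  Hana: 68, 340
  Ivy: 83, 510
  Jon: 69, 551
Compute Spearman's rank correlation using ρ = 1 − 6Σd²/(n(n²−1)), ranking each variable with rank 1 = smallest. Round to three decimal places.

0.143

Ranks of variable 1: 5, 6, 3, 4, 1, 7, 2
Ranks of variable 2: 3, 4, 5, 1, 2, 6, 7
d = r₁ − r₂: 2, 2, -2, 3, -1, 1, -5
d²: 4, 4, 4, 9, 1, 1, 25; Σd² = 48
ρ = 1 − 6·48/(7·48) = 1 − 288/336 = 0.143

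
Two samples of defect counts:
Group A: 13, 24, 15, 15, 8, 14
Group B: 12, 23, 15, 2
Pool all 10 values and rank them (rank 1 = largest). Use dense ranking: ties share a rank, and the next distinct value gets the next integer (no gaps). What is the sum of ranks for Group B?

19

Sorted (descending): 24, 23, 15, 15, 15, 14, 13, 12, 8, 2
The 3 values of 15 share dense rank 3.
Remaining distinct values take the next consecutive integers.
Group B values → pooled ranks: 12→6, 23→2, 15→3, 2→8
Rank sum = 6 + 2 + 3 + 8 = 19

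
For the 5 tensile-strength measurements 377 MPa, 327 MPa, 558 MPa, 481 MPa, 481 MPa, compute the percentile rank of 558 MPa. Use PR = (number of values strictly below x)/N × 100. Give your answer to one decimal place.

80.0

N = 5.
Strictly below 558: 4. Equal to 558: 1.
PR = 4/5 × 100 = 80.0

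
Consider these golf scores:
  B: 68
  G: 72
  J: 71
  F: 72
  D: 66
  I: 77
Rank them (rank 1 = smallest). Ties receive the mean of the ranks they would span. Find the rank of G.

Sorted (ascending): 66, 68, 71, 72, 72, 77
The 2 values of 72 occupy positions 4–5 → average rank (4+5)/2 = 4.5.
G has value 72 → rank 4.5.

4.5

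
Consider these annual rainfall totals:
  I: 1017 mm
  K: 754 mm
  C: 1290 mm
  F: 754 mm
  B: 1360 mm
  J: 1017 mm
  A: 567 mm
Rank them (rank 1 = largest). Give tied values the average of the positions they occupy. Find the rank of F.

Sorted (descending): 1360, 1290, 1017, 1017, 754, 754, 567
The 2 values of 1017 occupy positions 3–4 → average rank (3+4)/2 = 3.5.
The 2 values of 754 occupy positions 5–6 → average rank (5+6)/2 = 5.5.
F has value 754 mm → rank 5.5.

5.5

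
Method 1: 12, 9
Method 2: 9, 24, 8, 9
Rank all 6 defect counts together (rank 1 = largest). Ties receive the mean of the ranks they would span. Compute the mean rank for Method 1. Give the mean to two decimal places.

Sorted (descending): 24, 12, 9, 9, 9, 8
The 3 values of 9 occupy positions 3–5 → average rank 4.
Method 1 values → pooled ranks: 12→2, 9→4
Mean rank = (2 + 4) / 2 = 3.00

3.00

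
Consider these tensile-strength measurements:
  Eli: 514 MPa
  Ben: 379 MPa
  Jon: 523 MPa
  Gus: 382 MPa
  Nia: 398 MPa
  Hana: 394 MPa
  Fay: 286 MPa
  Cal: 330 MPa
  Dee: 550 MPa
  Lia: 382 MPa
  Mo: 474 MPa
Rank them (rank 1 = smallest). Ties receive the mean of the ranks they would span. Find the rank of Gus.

4.5

Sorted (ascending): 286, 330, 379, 382, 382, 394, 398, 474, 514, 523, 550
The 2 values of 382 occupy positions 4–5 → average rank (4+5)/2 = 4.5.
Gus has value 382 MPa → rank 4.5.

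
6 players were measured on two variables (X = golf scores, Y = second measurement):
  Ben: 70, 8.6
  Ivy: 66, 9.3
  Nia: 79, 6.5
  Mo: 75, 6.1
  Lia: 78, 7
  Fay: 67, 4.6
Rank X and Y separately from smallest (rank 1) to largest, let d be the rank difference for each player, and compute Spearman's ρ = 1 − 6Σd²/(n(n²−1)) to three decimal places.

-0.257

Ranks of variable 1: 3, 1, 6, 4, 5, 2
Ranks of variable 2: 5, 6, 3, 2, 4, 1
d = r₁ − r₂: -2, -5, 3, 2, 1, 1
d²: 4, 25, 9, 4, 1, 1; Σd² = 44
ρ = 1 − 6·44/(6·35) = 1 − 264/210 = -0.257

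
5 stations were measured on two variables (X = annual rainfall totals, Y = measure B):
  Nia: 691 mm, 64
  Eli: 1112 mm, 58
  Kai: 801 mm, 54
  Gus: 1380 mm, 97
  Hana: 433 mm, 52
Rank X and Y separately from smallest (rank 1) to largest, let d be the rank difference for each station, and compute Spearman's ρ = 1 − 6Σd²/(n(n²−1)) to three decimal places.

Ranks of variable 1: 2, 4, 3, 5, 1
Ranks of variable 2: 4, 3, 2, 5, 1
d = r₁ − r₂: -2, 1, 1, 0, 0
d²: 4, 1, 1, 0, 0; Σd² = 6
ρ = 1 − 6·6/(5·24) = 1 − 36/120 = 0.700

0.700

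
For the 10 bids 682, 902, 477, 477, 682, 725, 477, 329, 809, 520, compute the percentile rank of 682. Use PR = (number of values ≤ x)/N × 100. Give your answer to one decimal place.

70.0

N = 10.
Strictly below 682: 5. Equal to 682: 2.
PR = 7/10 × 100 = 70.0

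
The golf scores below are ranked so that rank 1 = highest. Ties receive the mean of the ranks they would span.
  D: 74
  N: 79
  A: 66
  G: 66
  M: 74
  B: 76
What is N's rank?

Sorted (descending): 79, 76, 74, 74, 66, 66
The 2 values of 74 occupy positions 3–4 → average rank (3+4)/2 = 3.5.
The 2 values of 66 occupy positions 5–6 → average rank (5+6)/2 = 5.5.
N has value 79 → rank 1.

1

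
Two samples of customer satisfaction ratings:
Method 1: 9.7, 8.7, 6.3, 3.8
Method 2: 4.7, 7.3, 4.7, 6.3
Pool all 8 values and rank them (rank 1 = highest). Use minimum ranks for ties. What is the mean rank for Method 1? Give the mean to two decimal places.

Sorted (descending): 9.7, 8.7, 7.3, 6.3, 6.3, 4.7, 4.7, 3.8
The 2 values of 6.3 occupy positions 4–5 → each gets rank 4.
The 2 values of 4.7 occupy positions 6–7 → each gets rank 6.
Method 1 values → pooled ranks: 9.7→1, 8.7→2, 6.3→4, 3.8→8
Mean rank = (1 + 2 + 4 + 8) / 4 = 3.75

3.75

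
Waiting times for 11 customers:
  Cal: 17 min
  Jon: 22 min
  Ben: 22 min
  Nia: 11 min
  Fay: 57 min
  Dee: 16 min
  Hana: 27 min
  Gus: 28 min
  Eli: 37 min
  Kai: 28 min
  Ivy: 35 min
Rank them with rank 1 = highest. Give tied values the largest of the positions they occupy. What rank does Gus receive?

5

Sorted (descending): 57, 37, 35, 28, 28, 27, 22, 22, 17, 16, 11
The 2 values of 28 occupy positions 4–5 → each gets rank 5.
The 2 values of 22 occupy positions 7–8 → each gets rank 8.
Gus has value 28 min → rank 5.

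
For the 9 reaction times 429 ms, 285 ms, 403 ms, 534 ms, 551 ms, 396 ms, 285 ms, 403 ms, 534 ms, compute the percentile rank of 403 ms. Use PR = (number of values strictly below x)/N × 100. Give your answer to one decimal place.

33.3

N = 9.
Strictly below 403: 3. Equal to 403: 2.
PR = 3/9 × 100 = 33.3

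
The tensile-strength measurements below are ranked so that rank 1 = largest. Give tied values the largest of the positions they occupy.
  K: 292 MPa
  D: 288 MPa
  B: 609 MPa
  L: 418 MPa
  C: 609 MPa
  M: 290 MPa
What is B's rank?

2

Sorted (descending): 609, 609, 418, 292, 290, 288
The 2 values of 609 occupy positions 1–2 → each gets rank 2.
B has value 609 MPa → rank 2.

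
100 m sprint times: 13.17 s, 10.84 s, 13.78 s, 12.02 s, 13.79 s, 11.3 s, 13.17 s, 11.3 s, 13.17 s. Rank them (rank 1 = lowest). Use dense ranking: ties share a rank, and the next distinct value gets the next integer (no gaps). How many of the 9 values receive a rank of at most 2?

3

Sorted (ascending): 10.84, 11.3, 11.3, 12.02, 13.17, 13.17, 13.17, 13.78, 13.79
The 2 values of 11.3 share dense rank 2.
The 3 values of 13.17 share dense rank 4.
Remaining distinct values take the next consecutive integers.
Ranks ≤ 2: {1, 2, 2} → 3 values.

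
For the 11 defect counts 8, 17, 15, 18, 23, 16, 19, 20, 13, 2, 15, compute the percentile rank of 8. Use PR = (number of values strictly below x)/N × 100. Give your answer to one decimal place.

9.1

N = 11.
Strictly below 8: 1. Equal to 8: 1.
PR = 1/11 × 100 = 9.1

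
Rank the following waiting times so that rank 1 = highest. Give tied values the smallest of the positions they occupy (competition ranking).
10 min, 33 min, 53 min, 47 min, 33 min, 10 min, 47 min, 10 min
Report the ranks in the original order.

6, 4, 1, 2, 4, 6, 2, 6

Sorted (descending): 53, 47, 47, 33, 33, 10, 10, 10
The 2 values of 47 occupy positions 2–3 → each gets rank 2.
The 2 values of 33 occupy positions 4–5 → each gets rank 4.
The 3 values of 10 occupy positions 6–8 → each gets rank 6.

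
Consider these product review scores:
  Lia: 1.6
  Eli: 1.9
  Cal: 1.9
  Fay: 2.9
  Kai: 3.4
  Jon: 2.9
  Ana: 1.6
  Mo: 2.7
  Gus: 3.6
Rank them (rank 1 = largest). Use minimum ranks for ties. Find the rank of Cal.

6

Sorted (descending): 3.6, 3.4, 2.9, 2.9, 2.7, 1.9, 1.9, 1.6, 1.6
The 2 values of 2.9 occupy positions 3–4 → each gets rank 3.
The 2 values of 1.9 occupy positions 6–7 → each gets rank 6.
The 2 values of 1.6 occupy positions 8–9 → each gets rank 8.
Cal has value 1.9 → rank 6.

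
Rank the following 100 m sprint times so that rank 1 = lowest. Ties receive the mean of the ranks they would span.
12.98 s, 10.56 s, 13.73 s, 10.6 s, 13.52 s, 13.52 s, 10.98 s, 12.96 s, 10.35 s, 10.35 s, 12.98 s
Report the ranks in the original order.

Sorted (ascending): 10.35, 10.35, 10.56, 10.6, 10.98, 12.96, 12.98, 12.98, 13.52, 13.52, 13.73
The 2 values of 10.35 occupy positions 1–2 → average rank (1+2)/2 = 1.5.
The 2 values of 12.98 occupy positions 7–8 → average rank (7+8)/2 = 7.5.
The 2 values of 13.52 occupy positions 9–10 → average rank (9+10)/2 = 9.5.

7.5, 3, 11, 4, 9.5, 9.5, 5, 6, 1.5, 1.5, 7.5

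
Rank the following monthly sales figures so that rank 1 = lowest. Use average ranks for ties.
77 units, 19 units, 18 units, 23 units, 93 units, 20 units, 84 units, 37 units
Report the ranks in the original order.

6, 2, 1, 4, 8, 3, 7, 5

Sorted (ascending): 18, 19, 20, 23, 37, 77, 84, 93
No ties — each value takes its position as its rank.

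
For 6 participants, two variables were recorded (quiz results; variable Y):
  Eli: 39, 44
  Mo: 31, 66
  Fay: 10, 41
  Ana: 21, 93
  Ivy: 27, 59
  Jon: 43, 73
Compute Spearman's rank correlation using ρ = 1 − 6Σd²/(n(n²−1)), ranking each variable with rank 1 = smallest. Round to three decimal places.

Ranks of variable 1: 5, 4, 1, 2, 3, 6
Ranks of variable 2: 2, 4, 1, 6, 3, 5
d = r₁ − r₂: 3, 0, 0, -4, 0, 1
d²: 9, 0, 0, 16, 0, 1; Σd² = 26
ρ = 1 − 6·26/(6·35) = 1 − 156/210 = 0.257

0.257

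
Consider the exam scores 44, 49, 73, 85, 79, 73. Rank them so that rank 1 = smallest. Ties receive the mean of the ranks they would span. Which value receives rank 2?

49

Sorted (ascending): 44, 49, 73, 73, 79, 85
The 2 values of 73 occupy positions 3–4 → average rank (3+4)/2 = 3.5.
Rank 2 → value 49.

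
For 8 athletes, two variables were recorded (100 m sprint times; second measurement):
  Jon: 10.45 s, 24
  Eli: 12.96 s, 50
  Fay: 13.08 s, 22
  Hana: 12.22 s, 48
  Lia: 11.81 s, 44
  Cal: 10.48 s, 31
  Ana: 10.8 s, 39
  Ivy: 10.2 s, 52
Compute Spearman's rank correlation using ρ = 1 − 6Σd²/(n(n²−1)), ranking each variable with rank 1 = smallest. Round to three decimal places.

-0.167

Ranks of variable 1: 2, 7, 8, 6, 5, 3, 4, 1
Ranks of variable 2: 2, 7, 1, 6, 5, 3, 4, 8
d = r₁ − r₂: 0, 0, 7, 0, 0, 0, 0, -7
d²: 0, 0, 49, 0, 0, 0, 0, 49; Σd² = 98
ρ = 1 − 6·98/(8·63) = 1 − 588/504 = -0.167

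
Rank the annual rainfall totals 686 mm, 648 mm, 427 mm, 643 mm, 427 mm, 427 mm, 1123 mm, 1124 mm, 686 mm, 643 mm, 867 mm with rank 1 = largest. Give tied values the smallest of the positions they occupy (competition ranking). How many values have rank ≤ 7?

Sorted (descending): 1124, 1123, 867, 686, 686, 648, 643, 643, 427, 427, 427
The 2 values of 686 occupy positions 4–5 → each gets rank 4.
The 2 values of 643 occupy positions 7–8 → each gets rank 7.
The 3 values of 427 occupy positions 9–11 → each gets rank 9.
Ranks ≤ 7: {1, 2, 3, 4, 4, 6, 7, 7} → 8 values.

8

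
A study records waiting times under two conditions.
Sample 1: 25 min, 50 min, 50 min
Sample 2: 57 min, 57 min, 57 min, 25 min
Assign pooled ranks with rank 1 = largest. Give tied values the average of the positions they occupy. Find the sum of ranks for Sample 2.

12.5

Sorted (descending): 57, 57, 57, 50, 50, 25, 25
The 3 values of 57 occupy positions 1–3 → average rank 2.
The 2 values of 50 occupy positions 4–5 → average rank (4+5)/2 = 4.5.
The 2 values of 25 occupy positions 6–7 → average rank (6+7)/2 = 6.5.
Sample 2 values → pooled ranks: 57→2, 57→2, 57→2, 25→6.5
Rank sum = 2 + 2 + 2 + 6.5 = 12.5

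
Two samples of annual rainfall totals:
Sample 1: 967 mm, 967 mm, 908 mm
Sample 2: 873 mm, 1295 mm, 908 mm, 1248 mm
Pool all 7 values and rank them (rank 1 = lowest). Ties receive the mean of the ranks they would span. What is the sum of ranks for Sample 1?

11.5

Sorted (ascending): 873, 908, 908, 967, 967, 1248, 1295
The 2 values of 908 occupy positions 2–3 → average rank (2+3)/2 = 2.5.
The 2 values of 967 occupy positions 4–5 → average rank (4+5)/2 = 4.5.
Sample 1 values → pooled ranks: 967→4.5, 967→4.5, 908→2.5
Rank sum = 4.5 + 4.5 + 2.5 = 11.5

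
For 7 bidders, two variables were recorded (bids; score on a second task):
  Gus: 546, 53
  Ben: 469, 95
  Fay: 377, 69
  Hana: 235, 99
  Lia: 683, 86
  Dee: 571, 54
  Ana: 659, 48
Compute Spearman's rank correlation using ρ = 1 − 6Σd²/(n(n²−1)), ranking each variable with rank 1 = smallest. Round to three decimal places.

Ranks of variable 1: 4, 3, 2, 1, 7, 5, 6
Ranks of variable 2: 2, 6, 4, 7, 5, 3, 1
d = r₁ − r₂: 2, -3, -2, -6, 2, 2, 5
d²: 4, 9, 4, 36, 4, 4, 25; Σd² = 86
ρ = 1 − 6·86/(7·48) = 1 − 516/336 = -0.536

-0.536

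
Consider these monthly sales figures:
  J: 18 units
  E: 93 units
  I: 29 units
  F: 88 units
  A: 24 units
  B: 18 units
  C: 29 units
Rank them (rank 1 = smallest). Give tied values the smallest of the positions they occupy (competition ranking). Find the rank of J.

Sorted (ascending): 18, 18, 24, 29, 29, 88, 93
The 2 values of 18 occupy positions 1–2 → each gets rank 1.
The 2 values of 29 occupy positions 4–5 → each gets rank 4.
J has value 18 units → rank 1.

1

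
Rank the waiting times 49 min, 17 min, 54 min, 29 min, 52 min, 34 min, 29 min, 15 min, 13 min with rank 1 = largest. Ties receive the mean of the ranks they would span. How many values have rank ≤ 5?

4

Sorted (descending): 54, 52, 49, 34, 29, 29, 17, 15, 13
The 2 values of 29 occupy positions 5–6 → average rank (5+6)/2 = 5.5.
Ranks ≤ 5: {1, 2, 3, 4} → 4 values.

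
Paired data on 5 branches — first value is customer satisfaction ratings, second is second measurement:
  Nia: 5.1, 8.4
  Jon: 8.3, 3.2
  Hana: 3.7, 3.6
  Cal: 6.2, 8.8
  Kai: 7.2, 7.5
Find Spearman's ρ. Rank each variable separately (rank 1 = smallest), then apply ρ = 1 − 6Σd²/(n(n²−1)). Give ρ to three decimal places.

-0.300

Ranks of variable 1: 2, 5, 1, 3, 4
Ranks of variable 2: 4, 1, 2, 5, 3
d = r₁ − r₂: -2, 4, -1, -2, 1
d²: 4, 16, 1, 4, 1; Σd² = 26
ρ = 1 − 6·26/(5·24) = 1 − 156/120 = -0.300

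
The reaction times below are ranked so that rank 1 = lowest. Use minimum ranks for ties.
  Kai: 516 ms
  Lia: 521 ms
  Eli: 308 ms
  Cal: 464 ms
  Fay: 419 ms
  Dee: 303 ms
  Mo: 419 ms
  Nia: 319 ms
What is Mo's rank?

4

Sorted (ascending): 303, 308, 319, 419, 419, 464, 516, 521
The 2 values of 419 occupy positions 4–5 → each gets rank 4.
Mo has value 419 ms → rank 4.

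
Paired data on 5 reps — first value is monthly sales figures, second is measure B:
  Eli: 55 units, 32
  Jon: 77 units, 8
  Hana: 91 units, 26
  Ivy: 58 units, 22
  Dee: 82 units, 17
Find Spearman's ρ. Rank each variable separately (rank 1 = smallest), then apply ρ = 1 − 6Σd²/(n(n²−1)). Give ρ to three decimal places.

-0.300

Ranks of variable 1: 1, 3, 5, 2, 4
Ranks of variable 2: 5, 1, 4, 3, 2
d = r₁ − r₂: -4, 2, 1, -1, 2
d²: 16, 4, 1, 1, 4; Σd² = 26
ρ = 1 − 6·26/(5·24) = 1 − 156/120 = -0.300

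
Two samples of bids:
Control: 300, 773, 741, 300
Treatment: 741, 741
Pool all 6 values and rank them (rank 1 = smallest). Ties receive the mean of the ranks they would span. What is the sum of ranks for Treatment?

Sorted (ascending): 300, 300, 741, 741, 741, 773
The 2 values of 300 occupy positions 1–2 → average rank (1+2)/2 = 1.5.
The 3 values of 741 occupy positions 3–5 → average rank 4.
Treatment values → pooled ranks: 741→4, 741→4
Rank sum = 4 + 4 = 8

8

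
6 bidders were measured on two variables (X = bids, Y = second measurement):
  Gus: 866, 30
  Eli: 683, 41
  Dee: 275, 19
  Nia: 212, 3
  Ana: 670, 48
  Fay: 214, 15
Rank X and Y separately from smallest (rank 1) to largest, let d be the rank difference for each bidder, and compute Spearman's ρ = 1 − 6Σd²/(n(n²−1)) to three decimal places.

0.771

Ranks of variable 1: 6, 5, 3, 1, 4, 2
Ranks of variable 2: 4, 5, 3, 1, 6, 2
d = r₁ − r₂: 2, 0, 0, 0, -2, 0
d²: 4, 0, 0, 0, 4, 0; Σd² = 8
ρ = 1 − 6·8/(6·35) = 1 − 48/210 = 0.771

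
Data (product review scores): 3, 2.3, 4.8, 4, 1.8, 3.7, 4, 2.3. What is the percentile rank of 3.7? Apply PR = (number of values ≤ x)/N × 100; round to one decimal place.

N = 8.
Strictly below 3.7: 4. Equal to 3.7: 1.
PR = 5/8 × 100 = 62.5

62.5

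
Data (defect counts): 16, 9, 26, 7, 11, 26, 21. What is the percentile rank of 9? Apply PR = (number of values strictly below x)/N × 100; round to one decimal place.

14.3

N = 7.
Strictly below 9: 1. Equal to 9: 1.
PR = 1/7 × 100 = 14.3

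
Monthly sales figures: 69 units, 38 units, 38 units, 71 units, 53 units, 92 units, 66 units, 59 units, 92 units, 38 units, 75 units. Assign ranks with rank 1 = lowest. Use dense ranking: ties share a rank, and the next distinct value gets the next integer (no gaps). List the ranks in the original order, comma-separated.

Sorted (ascending): 38, 38, 38, 53, 59, 66, 69, 71, 75, 92, 92
The 3 values of 38 share dense rank 1.
The 2 values of 92 share dense rank 8.
Remaining distinct values take the next consecutive integers.

5, 1, 1, 6, 2, 8, 4, 3, 8, 1, 7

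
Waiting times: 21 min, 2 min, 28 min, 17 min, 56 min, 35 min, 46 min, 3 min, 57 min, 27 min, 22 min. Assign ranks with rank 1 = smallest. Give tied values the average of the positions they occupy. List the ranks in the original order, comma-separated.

4, 1, 7, 3, 10, 8, 9, 2, 11, 6, 5

Sorted (ascending): 2, 3, 17, 21, 22, 27, 28, 35, 46, 56, 57
No ties — each value takes its position as its rank.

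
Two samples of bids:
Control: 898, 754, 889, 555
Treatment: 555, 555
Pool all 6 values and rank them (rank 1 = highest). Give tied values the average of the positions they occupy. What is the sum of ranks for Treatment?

Sorted (descending): 898, 889, 754, 555, 555, 555
The 3 values of 555 occupy positions 4–6 → average rank 5.
Treatment values → pooled ranks: 555→5, 555→5
Rank sum = 5 + 5 = 10

10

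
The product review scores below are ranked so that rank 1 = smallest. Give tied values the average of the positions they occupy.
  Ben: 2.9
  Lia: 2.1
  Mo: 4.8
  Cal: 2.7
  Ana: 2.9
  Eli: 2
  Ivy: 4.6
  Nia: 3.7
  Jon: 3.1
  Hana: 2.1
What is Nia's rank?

8

Sorted (ascending): 2, 2.1, 2.1, 2.7, 2.9, 2.9, 3.1, 3.7, 4.6, 4.8
The 2 values of 2.1 occupy positions 2–3 → average rank (2+3)/2 = 2.5.
The 2 values of 2.9 occupy positions 5–6 → average rank (5+6)/2 = 5.5.
Nia has value 3.7 → rank 8.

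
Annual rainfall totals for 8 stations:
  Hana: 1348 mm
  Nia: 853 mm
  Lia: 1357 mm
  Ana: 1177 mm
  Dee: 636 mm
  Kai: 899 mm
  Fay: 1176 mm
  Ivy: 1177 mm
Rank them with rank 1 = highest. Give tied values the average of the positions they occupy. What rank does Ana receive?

3.5

Sorted (descending): 1357, 1348, 1177, 1177, 1176, 899, 853, 636
The 2 values of 1177 occupy positions 3–4 → average rank (3+4)/2 = 3.5.
Ana has value 1177 mm → rank 3.5.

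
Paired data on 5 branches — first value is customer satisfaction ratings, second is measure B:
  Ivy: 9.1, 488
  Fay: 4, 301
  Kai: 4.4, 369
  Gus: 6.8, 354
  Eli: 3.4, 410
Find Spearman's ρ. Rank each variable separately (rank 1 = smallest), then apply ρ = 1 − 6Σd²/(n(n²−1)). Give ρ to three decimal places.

0.300

Ranks of variable 1: 5, 2, 3, 4, 1
Ranks of variable 2: 5, 1, 3, 2, 4
d = r₁ − r₂: 0, 1, 0, 2, -3
d²: 0, 1, 0, 4, 9; Σd² = 14
ρ = 1 − 6·14/(5·24) = 1 − 84/120 = 0.300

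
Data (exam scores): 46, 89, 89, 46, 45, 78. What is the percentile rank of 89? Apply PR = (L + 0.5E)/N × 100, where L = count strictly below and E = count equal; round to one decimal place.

N = 6.
Strictly below 89: 4. Equal to 89: 2.
PR = (4 + 0.5·2)/6 × 100 = 83.3

83.3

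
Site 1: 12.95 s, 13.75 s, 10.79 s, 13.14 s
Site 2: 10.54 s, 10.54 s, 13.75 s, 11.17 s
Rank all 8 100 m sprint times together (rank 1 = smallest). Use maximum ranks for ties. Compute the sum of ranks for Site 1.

22

Sorted (ascending): 10.54, 10.54, 10.79, 11.17, 12.95, 13.14, 13.75, 13.75
The 2 values of 10.54 occupy positions 1–2 → each gets rank 2.
The 2 values of 13.75 occupy positions 7–8 → each gets rank 8.
Site 1 values → pooled ranks: 12.95→5, 13.75→8, 10.79→3, 13.14→6
Rank sum = 5 + 8 + 3 + 6 = 22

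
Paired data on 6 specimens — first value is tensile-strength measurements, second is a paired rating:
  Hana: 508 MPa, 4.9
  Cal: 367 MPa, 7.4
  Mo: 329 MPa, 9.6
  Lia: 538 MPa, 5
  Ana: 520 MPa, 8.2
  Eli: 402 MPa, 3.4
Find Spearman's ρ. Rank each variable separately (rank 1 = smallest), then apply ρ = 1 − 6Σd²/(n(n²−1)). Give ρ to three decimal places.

-0.314

Ranks of variable 1: 4, 2, 1, 6, 5, 3
Ranks of variable 2: 2, 4, 6, 3, 5, 1
d = r₁ − r₂: 2, -2, -5, 3, 0, 2
d²: 4, 4, 25, 9, 0, 4; Σd² = 46
ρ = 1 − 6·46/(6·35) = 1 − 276/210 = -0.314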